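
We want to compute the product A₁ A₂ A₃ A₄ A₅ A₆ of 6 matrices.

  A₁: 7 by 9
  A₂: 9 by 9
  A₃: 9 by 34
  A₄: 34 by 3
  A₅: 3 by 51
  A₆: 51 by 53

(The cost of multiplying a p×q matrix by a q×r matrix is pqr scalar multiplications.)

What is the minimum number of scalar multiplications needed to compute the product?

Adjacent pairs: A₁A₂ = 7·9·9 = 567; A₂A₃ = 9·9·34 = 2754; A₃A₄ = 9·34·3 = 918; A₄A₅ = 34·3·51 = 5202; A₅A₆ = 3·51·53 = 8109.
Length 3: A₁..A₃: k=1: 0+2754+7·9·34=4896; k=2: 567+0+7·9·34=2709 → min 2709 | A₂..A₄: k=2: 0+918+9·9·3=1161; k=3: 2754+0+9·34·3=3672 → min 1161 | A₃..A₅: k=3: 0+5202+9·34·51=20808; k=4: 918+0+9·3·51=2295 → min 2295 | A₄..A₆: k=4: 0+8109+34·3·53=13515; k=5: 5202+0+34·51·53=97104 → min 13515.
Length 4: A₁..A₄: k=1: 0+1161+7·9·3=1350; k=2: 567+918+7·9·3=1674; k=3: 2709+0+7·34·3=3423 → min 1350 | A₂..A₅: k=2: 0+2295+9·9·51=6426; k=3: 2754+5202+9·34·51=23562; k=4: 1161+0+9·3·51=2538 → min 2538 | A₃..A₆: k=3: 0+13515+9·34·53=29733; k=4: 918+8109+9·3·53=10458; k=5: 2295+0+9·51·53=26622 → min 10458.
Length 5: A₁..A₅: k=1: 0+2538+7·9·51=5751; k=2: 567+2295+7·9·51=6075; k=3: 2709+5202+7·34·51=20049; k=4: 1350+0+7·3·51=2421 → min 2421 | A₂..A₆: k=2: 0+10458+9·9·53=14751; k=3: 2754+13515+9·34·53=32487; k=4: 1161+8109+9·3·53=10701; k=5: 2538+0+9·51·53=26865 → min 10701.
Length 6: A₁..A₆: k=1: 0+10701+7·9·53=14040; k=2: 567+10458+7·9·53=14364; k=3: 2709+13515+7·34·53=28838; k=4: 1350+8109+7·3·53=10572; k=5: 2421+0+7·51·53=21342 → min 10572.
Optimal order: ((A₁ (A₂ (A₃ A₄))) (A₅ A₆)) with cost 10572.

10572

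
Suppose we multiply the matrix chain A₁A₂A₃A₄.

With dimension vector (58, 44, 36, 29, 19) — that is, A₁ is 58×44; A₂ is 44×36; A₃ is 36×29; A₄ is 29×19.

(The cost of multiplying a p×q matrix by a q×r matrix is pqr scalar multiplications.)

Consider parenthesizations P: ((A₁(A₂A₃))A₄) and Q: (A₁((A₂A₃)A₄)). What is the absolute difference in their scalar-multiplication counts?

33234

Order P = ((A₁(A₂A₃))A₄): (A₂A₃): 44×36 by 36×29 → 44×29, cost 44·36·29 = 45936; (A₁(A₂A₃)): 58×44 by 44×29 → 58×29, cost 58·44·29 = 74008; cumulative 119944; ((A₁(A₂A₃))A₄): 58×29 by 29×19 → 58×19, cost 58·29·19 = 31958; cumulative 151902. Total 151902.
Order Q = (A₁((A₂A₃)A₄)): (A₂A₃): 44×36 by 36×29 → 44×29, cost 44·36·29 = 45936; ((A₂A₃)A₄): 44×29 by 29×19 → 44×19, cost 44·29·19 = 24244; cumulative 70180; (A₁((A₂A₃)A₄)): 58×44 by 44×19 → 58×19, cost 58·44·19 = 48488; cumulative 118668. Total 118668.
Difference: |151902 − 118668| = 33234.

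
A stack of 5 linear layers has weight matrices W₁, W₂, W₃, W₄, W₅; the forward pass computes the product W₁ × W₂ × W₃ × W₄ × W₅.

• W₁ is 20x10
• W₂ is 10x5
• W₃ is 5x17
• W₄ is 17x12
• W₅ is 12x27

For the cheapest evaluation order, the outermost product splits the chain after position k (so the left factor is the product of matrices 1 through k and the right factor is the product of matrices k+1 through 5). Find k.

Adjacent pairs: W₁W₂ = 20·10·5 = 1000; W₂W₃ = 10·5·17 = 850; W₃W₄ = 5·17·12 = 1020; W₄W₅ = 17·12·27 = 5508.
Length 3: W₁..W₃: k=1: 0+850+20·10·17=4250; k=2: 1000+0+20·5·17=2700 → min 2700 | W₂..W₄: k=2: 0+1020+10·5·12=1620; k=3: 850+0+10·17·12=2890 → min 1620 | W₃..W₅: k=3: 0+5508+5·17·27=7803; k=4: 1020+0+5·12·27=2640 → min 2640.
Length 4: W₁..W₄: k=1: 0+1620+20·10·12=4020; k=2: 1000+1020+20·5·12=3220; k=3: 2700+0+20·17·12=6780 → min 3220 | W₂..W₅: k=2: 0+2640+10·5·27=3990; k=3: 850+5508+10·17·27=10948; k=4: 1620+0+10·12·27=4860 → min 3990.
Top-level splits: k=1: (W₁..W₁)·(W₂..W₅) → 0+3990+20·10·27 = 9390; k=2: (W₁..W₂)·(W₃..W₅) → 1000+2640+20·5·27 = 6340; k=3: (W₁..W₃)·(W₄..W₅) → 2700+5508+20·17·27 = 17388; k=4: (W₁..W₄)·(W₅..W₅) → 3220+0+20·12·27 = 9700.
Best split is after W₂, i.e. k = 2.

2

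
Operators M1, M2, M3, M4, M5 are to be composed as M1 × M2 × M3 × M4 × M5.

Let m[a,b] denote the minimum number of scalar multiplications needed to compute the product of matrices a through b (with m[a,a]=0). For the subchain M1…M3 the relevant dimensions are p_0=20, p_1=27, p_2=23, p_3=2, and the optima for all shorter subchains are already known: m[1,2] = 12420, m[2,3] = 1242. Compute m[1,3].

2322

m[1,3] = min over k∈[1,2] of m[1,k]+m[k+1,3]+p_{0}·p_k·p_{3}.
k=1: 0 + 1242 + 20·27·2 = 2322; k=2: 12420 + 0 + 20·23·2 = 13340.
Minimum: 2322 at k=1.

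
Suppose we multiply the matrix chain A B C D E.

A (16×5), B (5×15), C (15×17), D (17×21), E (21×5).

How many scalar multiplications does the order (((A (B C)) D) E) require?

10027

(B C): 5×15 by 15×17 → 5×17, cost 5·15·17 = 1275
(A (B C)): 16×5 by 5×17 → 16×17, cost 16·5·17 = 1360; cumulative 2635
((A (B C)) D): 16×17 by 17×21 → 16×21, cost 16·17·21 = 5712; cumulative 8347
(((A (B C)) D) E): 16×21 by 21×5 → 16×5, cost 16·21·5 = 1680; cumulative 10027
Total: 10027 scalar multiplications.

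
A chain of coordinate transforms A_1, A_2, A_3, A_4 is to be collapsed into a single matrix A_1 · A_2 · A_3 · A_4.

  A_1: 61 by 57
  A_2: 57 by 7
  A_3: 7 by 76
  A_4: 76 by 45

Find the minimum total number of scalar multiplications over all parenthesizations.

67494

Adjacent pairs: A_1A_2 = 61·57·7 = 24339; A_2A_3 = 57·7·76 = 30324; A_3A_4 = 7·76·45 = 23940.
Length 3: A_1..A_3: k=1: 0+30324+61·57·76=294576; k=2: 24339+0+61·7·76=56791 → min 56791 | A_2..A_4: k=2: 0+23940+57·7·45=41895; k=3: 30324+0+57·76·45=225264 → min 41895.
Length 4: A_1..A_4: k=1: 0+41895+61·57·45=198360; k=2: 24339+23940+61·7·45=67494; k=3: 56791+0+61·76·45=265411 → min 67494.
Optimal order: ((A_1 · A_2) · (A_3 · A_4)) with cost 67494.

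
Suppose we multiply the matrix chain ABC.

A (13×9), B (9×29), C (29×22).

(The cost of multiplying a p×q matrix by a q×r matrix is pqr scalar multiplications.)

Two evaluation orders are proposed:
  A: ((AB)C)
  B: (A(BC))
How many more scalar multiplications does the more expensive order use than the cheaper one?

Order A = ((AB)C): (AB): 13×9 by 9×29 → 13×29, cost 13·9·29 = 3393; ((AB)C): 13×29 by 29×22 → 13×22, cost 13·29·22 = 8294; cumulative 11687. Total 11687.
Order B = (A(BC)): (BC): 9×29 by 29×22 → 9×22, cost 9·29·22 = 5742; (A(BC)): 13×9 by 9×22 → 13×22, cost 13·9·22 = 2574; cumulative 8316. Total 8316.
Difference: |11687 − 8316| = 3371.

3371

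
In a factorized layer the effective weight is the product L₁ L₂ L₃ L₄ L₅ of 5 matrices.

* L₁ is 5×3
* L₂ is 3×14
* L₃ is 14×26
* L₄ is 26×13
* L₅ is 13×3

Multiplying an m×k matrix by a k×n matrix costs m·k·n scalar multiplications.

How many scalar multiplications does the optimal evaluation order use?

2268

Adjacent pairs: L₁L₂ = 5·3·14 = 210; L₂L₃ = 3·14·26 = 1092; L₃L₄ = 14·26·13 = 4732; L₄L₅ = 26·13·3 = 1014.
Length 3: L₁..L₃: k=1: 0+1092+5·3·26=1482; k=2: 210+0+5·14·26=2030 → min 1482 | L₂..L₄: k=2: 0+4732+3·14·13=5278; k=3: 1092+0+3·26·13=2106 → min 2106 | L₃..L₅: k=3: 0+1014+14·26·3=2106; k=4: 4732+0+14·13·3=5278 → min 2106.
Length 4: L₁..L₄: k=1: 0+2106+5·3·13=2301; k=2: 210+4732+5·14·13=5852; k=3: 1482+0+5·26·13=3172 → min 2301 | L₂..L₅: k=2: 0+2106+3·14·3=2232; k=3: 1092+1014+3·26·3=2340; k=4: 2106+0+3·13·3=2223 → min 2223.
Length 5: L₁..L₅: k=1: 0+2223+5·3·3=2268; k=2: 210+2106+5·14·3=2526; k=3: 1482+1014+5·26·3=2886; k=4: 2301+0+5·13·3=2496 → min 2268.
Optimal order: (L₁ (((L₂ L₃) L₄) L₅)) with cost 2268.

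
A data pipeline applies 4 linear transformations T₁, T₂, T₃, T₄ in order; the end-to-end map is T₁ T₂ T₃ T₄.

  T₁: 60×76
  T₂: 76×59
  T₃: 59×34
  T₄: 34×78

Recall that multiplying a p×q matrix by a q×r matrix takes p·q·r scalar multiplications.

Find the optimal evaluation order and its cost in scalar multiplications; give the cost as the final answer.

Adjacent pairs: T₁T₂ = 60·76·59 = 269040; T₂T₃ = 76·59·34 = 152456; T₃T₄ = 59·34·78 = 156468.
Length 3: T₁..T₃: k=1: 0+152456+60·76·34=307496; k=2: 269040+0+60·59·34=389400 → min 307496 | T₂..T₄: k=2: 0+156468+76·59·78=506220; k=3: 152456+0+76·34·78=354008 → min 354008.
Length 4: T₁..T₄: k=1: 0+354008+60·76·78=709688; k=2: 269040+156468+60·59·78=701628; k=3: 307496+0+60·34·78=466616 → min 466616.
Optimal parenthesization: ((T₁ (T₂ T₃)) T₄) with cost 466616.

466616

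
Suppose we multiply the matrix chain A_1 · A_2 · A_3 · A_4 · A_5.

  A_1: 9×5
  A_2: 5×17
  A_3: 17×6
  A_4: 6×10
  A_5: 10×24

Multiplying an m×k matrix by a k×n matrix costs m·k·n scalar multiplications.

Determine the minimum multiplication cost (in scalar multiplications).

3090

Adjacent pairs: A_1A_2 = 9·5·17 = 765; A_2A_3 = 5·17·6 = 510; A_3A_4 = 17·6·10 = 1020; A_4A_5 = 6·10·24 = 1440.
Length 3: A_1..A_3: k=1: 0+510+9·5·6=780; k=2: 765+0+9·17·6=1683 → min 780 | A_2..A_4: k=2: 0+1020+5·17·10=1870; k=3: 510+0+5·6·10=810 → min 810 | A_3..A_5: k=3: 0+1440+17·6·24=3888; k=4: 1020+0+17·10·24=5100 → min 3888.
Length 4: A_1..A_4: k=1: 0+810+9·5·10=1260; k=2: 765+1020+9·17·10=3315; k=3: 780+0+9·6·10=1320 → min 1260 | A_2..A_5: k=2: 0+3888+5·17·24=5928; k=3: 510+1440+5·6·24=2670; k=4: 810+0+5·10·24=2010 → min 2010.
Length 5: A_1..A_5: k=1: 0+2010+9·5·24=3090; k=2: 765+3888+9·17·24=8325; k=3: 780+1440+9·6·24=3516; k=4: 1260+0+9·10·24=3420 → min 3090.
Optimal order: (A_1 · (((A_2 · A_3) · A_4) · A_5)) with cost 3090.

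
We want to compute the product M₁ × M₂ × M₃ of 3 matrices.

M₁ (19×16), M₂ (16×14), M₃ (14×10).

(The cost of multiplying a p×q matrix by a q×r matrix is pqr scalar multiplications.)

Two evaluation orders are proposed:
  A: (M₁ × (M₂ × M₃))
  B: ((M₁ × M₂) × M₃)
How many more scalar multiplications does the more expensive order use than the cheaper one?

Order A = (M₁ × (M₂ × M₃)): (M₂ × M₃): 16×14 by 14×10 → 16×10, cost 16·14·10 = 2240; (M₁ × (M₂ × M₃)): 19×16 by 16×10 → 19×10, cost 19·16·10 = 3040; cumulative 5280. Total 5280.
Order B = ((M₁ × M₂) × M₃): (M₁ × M₂): 19×16 by 16×14 → 19×14, cost 19·16·14 = 4256; ((M₁ × M₂) × M₃): 19×14 by 14×10 → 19×10, cost 19·14·10 = 2660; cumulative 6916. Total 6916.
Difference: |5280 − 6916| = 1636.

1636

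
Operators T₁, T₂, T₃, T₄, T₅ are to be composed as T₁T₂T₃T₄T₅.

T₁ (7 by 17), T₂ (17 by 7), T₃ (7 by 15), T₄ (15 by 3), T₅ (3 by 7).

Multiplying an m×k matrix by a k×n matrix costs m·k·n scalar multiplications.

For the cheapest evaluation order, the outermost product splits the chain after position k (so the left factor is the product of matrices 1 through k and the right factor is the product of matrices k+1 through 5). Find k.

Adjacent pairs: T₁T₂ = 7·17·7 = 833; T₂T₃ = 17·7·15 = 1785; T₃T₄ = 7·15·3 = 315; T₄T₅ = 15·3·7 = 315.
Length 3: T₁..T₃: k=1: 0+1785+7·17·15=3570; k=2: 833+0+7·7·15=1568 → min 1568 | T₂..T₄: k=2: 0+315+17·7·3=672; k=3: 1785+0+17·15·3=2550 → min 672 | T₃..T₅: k=3: 0+315+7·15·7=1050; k=4: 315+0+7·3·7=462 → min 462.
Length 4: T₁..T₄: k=1: 0+672+7·17·3=1029; k=2: 833+315+7·7·3=1295; k=3: 1568+0+7·15·3=1883 → min 1029 | T₂..T₅: k=2: 0+462+17·7·7=1295; k=3: 1785+315+17·15·7=3885; k=4: 672+0+17·3·7=1029 → min 1029.
Top-level splits: k=1: (T₁..T₁)·(T₂..T₅) → 0+1029+7·17·7 = 1862; k=2: (T₁..T₂)·(T₃..T₅) → 833+462+7·7·7 = 1638; k=3: (T₁..T₃)·(T₄..T₅) → 1568+315+7·15·7 = 2618; k=4: (T₁..T₄)·(T₅..T₅) → 1029+0+7·3·7 = 1176.
Best split is after T₄, i.e. k = 4.

4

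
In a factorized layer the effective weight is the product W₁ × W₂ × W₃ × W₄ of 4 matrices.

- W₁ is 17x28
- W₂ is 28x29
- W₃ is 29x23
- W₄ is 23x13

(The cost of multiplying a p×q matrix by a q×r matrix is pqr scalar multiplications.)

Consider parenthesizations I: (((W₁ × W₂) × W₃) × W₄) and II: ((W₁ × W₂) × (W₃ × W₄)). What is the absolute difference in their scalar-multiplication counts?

Order I = (((W₁ × W₂) × W₃) × W₄): (W₁ × W₂): 17×28 by 28×29 → 17×29, cost 17·28·29 = 13804; ((W₁ × W₂) × W₃): 17×29 by 29×23 → 17×23, cost 17·29·23 = 11339; cumulative 25143; (((W₁ × W₂) × W₃) × W₄): 17×23 by 23×13 → 17×13, cost 17·23·13 = 5083; cumulative 30226. Total 30226.
Order II = ((W₁ × W₂) × (W₃ × W₄)): (W₁ × W₂): 17×28 by 28×29 → 17×29, cost 17·28·29 = 13804; (W₃ × W₄): 29×23 by 23×13 → 29×13, cost 29·23·13 = 8671; ((W₁ × W₂) × (W₃ × W₄)): 17×29 by 29×13 → 17×13, cost 17·29·13 = 6409; cumulative 28884. Total 28884.
Difference: |30226 − 28884| = 1342.

1342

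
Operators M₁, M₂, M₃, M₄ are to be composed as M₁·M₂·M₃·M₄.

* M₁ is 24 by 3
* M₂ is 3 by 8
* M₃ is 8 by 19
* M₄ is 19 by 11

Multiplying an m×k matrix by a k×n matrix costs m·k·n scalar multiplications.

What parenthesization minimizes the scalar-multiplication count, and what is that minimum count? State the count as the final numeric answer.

1875

Adjacent pairs: M₁M₂ = 24·3·8 = 576; M₂M₃ = 3·8·19 = 456; M₃M₄ = 8·19·11 = 1672.
Length 3: M₁..M₃: k=1: 0+456+24·3·19=1824; k=2: 576+0+24·8·19=4224 → min 1824 | M₂..M₄: k=2: 0+1672+3·8·11=1936; k=3: 456+0+3·19·11=1083 → min 1083.
Length 4: M₁..M₄: k=1: 0+1083+24·3·11=1875; k=2: 576+1672+24·8·11=4360; k=3: 1824+0+24·19·11=6840 → min 1875.
Optimal parenthesization: (M₁·((M₂·M₃)·M₄)) with cost 1875.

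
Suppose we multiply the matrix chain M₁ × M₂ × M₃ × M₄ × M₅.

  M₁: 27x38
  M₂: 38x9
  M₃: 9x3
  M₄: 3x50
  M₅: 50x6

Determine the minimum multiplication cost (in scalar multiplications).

Adjacent pairs: M₁M₂ = 27·38·9 = 9234; M₂M₃ = 38·9·3 = 1026; M₃M₄ = 9·3·50 = 1350; M₄M₅ = 3·50·6 = 900.
Length 3: M₁..M₃: k=1: 0+1026+27·38·3=4104; k=2: 9234+0+27·9·3=9963 → min 4104 | M₂..M₄: k=2: 0+1350+38·9·50=18450; k=3: 1026+0+38·3·50=6726 → min 6726 | M₃..M₅: k=3: 0+900+9·3·6=1062; k=4: 1350+0+9·50·6=4050 → min 1062.
Length 4: M₁..M₄: k=1: 0+6726+27·38·50=58026; k=2: 9234+1350+27·9·50=22734; k=3: 4104+0+27·3·50=8154 → min 8154 | M₂..M₅: k=2: 0+1062+38·9·6=3114; k=3: 1026+900+38·3·6=2610; k=4: 6726+0+38·50·6=18126 → min 2610.
Length 5: M₁..M₅: k=1: 0+2610+27·38·6=8766; k=2: 9234+1062+27·9·6=11754; k=3: 4104+900+27·3·6=5490; k=4: 8154+0+27·50·6=16254 → min 5490.
Optimal order: ((M₁ × (M₂ × M₃)) × (M₄ × M₅)) with cost 5490.

5490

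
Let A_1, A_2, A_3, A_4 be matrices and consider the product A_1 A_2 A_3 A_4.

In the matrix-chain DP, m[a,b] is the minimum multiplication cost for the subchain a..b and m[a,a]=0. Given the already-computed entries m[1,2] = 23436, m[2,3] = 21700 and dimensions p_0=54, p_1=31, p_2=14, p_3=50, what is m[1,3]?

61236

m[1,3] = min over k∈[1,2] of m[1,k]+m[k+1,3]+p_{0}·p_k·p_{3}.
k=1: 0 + 21700 + 54·31·50 = 105400; k=2: 23436 + 0 + 54·14·50 = 61236.
Minimum: 61236 at k=2.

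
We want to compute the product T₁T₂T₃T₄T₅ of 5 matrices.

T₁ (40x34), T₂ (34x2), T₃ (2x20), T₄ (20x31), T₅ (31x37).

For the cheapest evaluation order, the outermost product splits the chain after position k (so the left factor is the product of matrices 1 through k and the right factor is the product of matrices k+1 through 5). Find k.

Adjacent pairs: T₁T₂ = 40·34·2 = 2720; T₂T₃ = 34·2·20 = 1360; T₃T₄ = 2·20·31 = 1240; T₄T₅ = 20·31·37 = 22940.
Length 3: T₁..T₃: k=1: 0+1360+40·34·20=28560; k=2: 2720+0+40·2·20=4320 → min 4320 | T₂..T₄: k=2: 0+1240+34·2·31=3348; k=3: 1360+0+34·20·31=22440 → min 3348 | T₃..T₅: k=3: 0+22940+2·20·37=24420; k=4: 1240+0+2·31·37=3534 → min 3534.
Length 4: T₁..T₄: k=1: 0+3348+40·34·31=45508; k=2: 2720+1240+40·2·31=6440; k=3: 4320+0+40·20·31=29120 → min 6440 | T₂..T₅: k=2: 0+3534+34·2·37=6050; k=3: 1360+22940+34·20·37=49460; k=4: 3348+0+34·31·37=42346 → min 6050.
Top-level splits: k=1: (T₁..T₁)·(T₂..T₅) → 0+6050+40·34·37 = 56370; k=2: (T₁..T₂)·(T₃..T₅) → 2720+3534+40·2·37 = 9214; k=3: (T₁..T₃)·(T₄..T₅) → 4320+22940+40·20·37 = 56860; k=4: (T₁..T₄)·(T₅..T₅) → 6440+0+40·31·37 = 52320.
Best split is after T₂, i.e. k = 2.

2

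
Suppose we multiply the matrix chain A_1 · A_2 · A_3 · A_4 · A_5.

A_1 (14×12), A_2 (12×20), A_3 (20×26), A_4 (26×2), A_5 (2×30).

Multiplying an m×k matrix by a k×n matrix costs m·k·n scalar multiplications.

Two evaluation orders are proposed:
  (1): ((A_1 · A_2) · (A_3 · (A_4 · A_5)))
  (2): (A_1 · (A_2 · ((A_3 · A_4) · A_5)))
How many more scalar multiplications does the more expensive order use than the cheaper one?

Order (1) = ((A_1 · A_2) · (A_3 · (A_4 · A_5))): (A_1 · A_2): 14×12 by 12×20 → 14×20, cost 14·12·20 = 3360; (A_4 · A_5): 26×2 by 2×30 → 26×30, cost 26·2·30 = 1560; (A_3 · (A_4 · A_5)): 20×26 by 26×30 → 20×30, cost 20·26·30 = 15600; cumulative 17160; ((A_1 · A_2) · (A_3 · (A_4 · A_5))): 14×20 by 20×30 → 14×30, cost 14·20·30 = 8400; cumulative 28920. Total 28920.
Order (2) = (A_1 · (A_2 · ((A_3 · A_4) · A_5))): (A_3 · A_4): 20×26 by 26×2 → 20×2, cost 20·26·2 = 1040; ((A_3 · A_4) · A_5): 20×2 by 2×30 → 20×30, cost 20·2·30 = 1200; cumulative 2240; (A_2 · ((A_3 · A_4) · A_5)): 12×20 by 20×30 → 12×30, cost 12·20·30 = 7200; cumulative 9440; (A_1 · (A_2 · ((A_3 · A_4) · A_5))): 14×12 by 12×30 → 14×30, cost 14·12·30 = 5040; cumulative 14480. Total 14480.
Difference: |28920 − 14480| = 14440.

14440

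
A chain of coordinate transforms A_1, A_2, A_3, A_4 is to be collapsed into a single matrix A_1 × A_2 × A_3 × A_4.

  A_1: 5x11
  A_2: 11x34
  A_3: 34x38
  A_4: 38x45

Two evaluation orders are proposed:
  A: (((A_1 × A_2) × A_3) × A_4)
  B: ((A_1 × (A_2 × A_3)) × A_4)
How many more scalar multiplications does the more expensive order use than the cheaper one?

7972

Order A = (((A_1 × A_2) × A_3) × A_4): (A_1 × A_2): 5×11 by 11×34 → 5×34, cost 5·11·34 = 1870; ((A_1 × A_2) × A_3): 5×34 by 34×38 → 5×38, cost 5·34·38 = 6460; cumulative 8330; (((A_1 × A_2) × A_3) × A_4): 5×38 by 38×45 → 5×45, cost 5·38·45 = 8550; cumulative 16880. Total 16880.
Order B = ((A_1 × (A_2 × A_3)) × A_4): (A_2 × A_3): 11×34 by 34×38 → 11×38, cost 11·34·38 = 14212; (A_1 × (A_2 × A_3)): 5×11 by 11×38 → 5×38, cost 5·11·38 = 2090; cumulative 16302; ((A_1 × (A_2 × A_3)) × A_4): 5×38 by 38×45 → 5×45, cost 5·38·45 = 8550; cumulative 24852. Total 24852.
Difference: |16880 − 24852| = 7972.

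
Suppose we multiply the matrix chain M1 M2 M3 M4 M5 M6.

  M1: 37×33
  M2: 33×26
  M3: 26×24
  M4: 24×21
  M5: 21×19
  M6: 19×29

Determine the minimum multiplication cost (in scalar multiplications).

81320

Adjacent pairs: M1M2 = 37·33·26 = 31746; M2M3 = 33·26·24 = 20592; M3M4 = 26·24·21 = 13104; M4M5 = 24·21·19 = 9576; M5M6 = 21·19·29 = 11571.
Length 3: M1..M3: k=1: 0+20592+37·33·24=49896; k=2: 31746+0+37·26·24=54834 → min 49896 | M2..M4: k=2: 0+13104+33·26·21=31122; k=3: 20592+0+33·24·21=37224 → min 31122 | M3..M5: k=3: 0+9576+26·24·19=21432; k=4: 13104+0+26·21·19=23478 → min 21432 | M4..M6: k=4: 0+11571+24·21·29=26187; k=5: 9576+0+24·19·29=22800 → min 22800.
Length 4: M1..M4: k=1: 0+31122+37·33·21=56763; k=2: 31746+13104+37·26·21=65052; k=3: 49896+0+37·24·21=68544 → min 56763 | M2..M5: k=2: 0+21432+33·26·19=37734; k=3: 20592+9576+33·24·19=45216; k=4: 31122+0+33·21·19=44289 → min 37734 | M3..M6: k=3: 0+22800+26·24·29=40896; k=4: 13104+11571+26·21·29=40509; k=5: 21432+0+26·19·29=35758 → min 35758.
Length 5: M1..M5: k=1: 0+37734+37·33·19=60933; k=2: 31746+21432+37·26·19=71456; k=3: 49896+9576+37·24·19=76344; k=4: 56763+0+37·21·19=71526 → min 60933 | M2..M6: k=2: 0+35758+33·26·29=60640; k=3: 20592+22800+33·24·29=66360; k=4: 31122+11571+33·21·29=62790; k=5: 37734+0+33·19·29=55917 → min 55917.
Length 6: M1..M6: k=1: 0+55917+37·33·29=91326; k=2: 31746+35758+37·26·29=95402; k=3: 49896+22800+37·24·29=98448; k=4: 56763+11571+37·21·29=90867; k=5: 60933+0+37·19·29=81320 → min 81320.
Optimal order: ((M1 (M2 (M3 (M4 M5)))) M6) with cost 81320.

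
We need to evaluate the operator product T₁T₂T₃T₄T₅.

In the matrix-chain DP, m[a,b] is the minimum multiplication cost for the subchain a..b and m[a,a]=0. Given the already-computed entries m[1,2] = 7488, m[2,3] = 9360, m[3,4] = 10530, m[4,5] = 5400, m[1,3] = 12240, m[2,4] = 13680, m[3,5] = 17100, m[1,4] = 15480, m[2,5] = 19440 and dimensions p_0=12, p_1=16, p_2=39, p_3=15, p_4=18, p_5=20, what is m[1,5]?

m[1,5] = min over k∈[1,4] of m[1,k]+m[k+1,5]+p_{0}·p_k·p_{5}.
k=1: 0 + 19440 + 12·16·20 = 23280; k=2: 7488 + 17100 + 12·39·20 = 33948; k=3: 12240 + 5400 + 12·15·20 = 21240; k=4: 15480 + 0 + 12·18·20 = 19800.
Minimum: 19800 at k=4.

19800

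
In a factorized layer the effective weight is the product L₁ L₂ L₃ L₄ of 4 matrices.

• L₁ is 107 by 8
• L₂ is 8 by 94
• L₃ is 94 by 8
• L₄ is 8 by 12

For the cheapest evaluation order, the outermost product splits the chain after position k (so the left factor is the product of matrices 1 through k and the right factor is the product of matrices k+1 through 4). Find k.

Adjacent pairs: L₁L₂ = 107·8·94 = 80464; L₂L₃ = 8·94·8 = 6016; L₃L₄ = 94·8·12 = 9024.
Length 3: L₁..L₃: k=1: 0+6016+107·8·8=12864; k=2: 80464+0+107·94·8=160928 → min 12864 | L₂..L₄: k=2: 0+9024+8·94·12=18048; k=3: 6016+0+8·8·12=6784 → min 6784.
Top-level splits: k=1: (L₁..L₁)·(L₂..L₄) → 0+6784+107·8·12 = 17056; k=2: (L₁..L₂)·(L₃..L₄) → 80464+9024+107·94·12 = 210184; k=3: (L₁..L₃)·(L₄..L₄) → 12864+0+107·8·12 = 23136.
Best split is after L₁, i.e. k = 1.

1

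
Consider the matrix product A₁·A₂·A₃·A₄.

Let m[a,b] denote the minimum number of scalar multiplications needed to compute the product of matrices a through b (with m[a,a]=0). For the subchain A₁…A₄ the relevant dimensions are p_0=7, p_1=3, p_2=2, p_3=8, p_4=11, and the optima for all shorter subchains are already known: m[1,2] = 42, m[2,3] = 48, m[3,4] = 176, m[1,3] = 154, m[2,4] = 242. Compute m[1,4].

m[1,4] = min over k∈[1,3] of m[1,k]+m[k+1,4]+p_{0}·p_k·p_{4}.
k=1: 0 + 242 + 7·3·11 = 473; k=2: 42 + 176 + 7·2·11 = 372; k=3: 154 + 0 + 7·8·11 = 770.
Minimum: 372 at k=2.

372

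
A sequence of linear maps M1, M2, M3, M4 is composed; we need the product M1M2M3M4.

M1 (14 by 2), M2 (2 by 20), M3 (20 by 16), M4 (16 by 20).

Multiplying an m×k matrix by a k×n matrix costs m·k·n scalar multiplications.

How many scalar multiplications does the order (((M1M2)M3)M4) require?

9520

(M1M2): 14×2 by 2×20 → 14×20, cost 14·2·20 = 560
((M1M2)M3): 14×20 by 20×16 → 14×16, cost 14·20·16 = 4480; cumulative 5040
(((M1M2)M3)M4): 14×16 by 16×20 → 14×20, cost 14·16·20 = 4480; cumulative 9520
Total: 9520 scalar multiplications.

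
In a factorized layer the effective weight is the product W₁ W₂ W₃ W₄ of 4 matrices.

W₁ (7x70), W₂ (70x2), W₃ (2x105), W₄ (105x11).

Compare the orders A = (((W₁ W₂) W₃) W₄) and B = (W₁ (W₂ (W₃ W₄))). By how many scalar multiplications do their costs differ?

Order A = (((W₁ W₂) W₃) W₄): (W₁ W₂): 7×70 by 70×2 → 7×2, cost 7·70·2 = 980; ((W₁ W₂) W₃): 7×2 by 2×105 → 7×105, cost 7·2·105 = 1470; cumulative 2450; (((W₁ W₂) W₃) W₄): 7×105 by 105×11 → 7×11, cost 7·105·11 = 8085; cumulative 10535. Total 10535.
Order B = (W₁ (W₂ (W₃ W₄))): (W₃ W₄): 2×105 by 105×11 → 2×11, cost 2·105·11 = 2310; (W₂ (W₃ W₄)): 70×2 by 2×11 → 70×11, cost 70·2·11 = 1540; cumulative 3850; (W₁ (W₂ (W₃ W₄))): 7×70 by 70×11 → 7×11, cost 7·70·11 = 5390; cumulative 9240. Total 9240.
Difference: |10535 − 9240| = 1295.

1295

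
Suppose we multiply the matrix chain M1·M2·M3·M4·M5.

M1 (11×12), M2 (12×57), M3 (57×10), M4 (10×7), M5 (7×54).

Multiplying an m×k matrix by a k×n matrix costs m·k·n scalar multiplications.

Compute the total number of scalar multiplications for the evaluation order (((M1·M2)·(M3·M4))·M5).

20061

(M1·M2): 11×12 by 12×57 → 11×57, cost 11·12·57 = 7524
(M3·M4): 57×10 by 10×7 → 57×7, cost 57·10·7 = 3990
((M1·M2)·(M3·M4)): 11×57 by 57×7 → 11×7, cost 11·57·7 = 4389; cumulative 15903
(((M1·M2)·(M3·M4))·M5): 11×7 by 7×54 → 11×54, cost 11·7·54 = 4158; cumulative 20061
Total: 20061 scalar multiplications.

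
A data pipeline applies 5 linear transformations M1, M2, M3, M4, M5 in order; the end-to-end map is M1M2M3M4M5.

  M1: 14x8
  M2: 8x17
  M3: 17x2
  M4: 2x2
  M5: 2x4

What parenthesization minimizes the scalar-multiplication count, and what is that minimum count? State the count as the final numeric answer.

Adjacent pairs: M1M2 = 14·8·17 = 1904; M2M3 = 8·17·2 = 272; M3M4 = 17·2·2 = 68; M4M5 = 2·2·4 = 16.
Length 3: M1..M3: k=1: 0+272+14·8·2=496; k=2: 1904+0+14·17·2=2380 → min 496 | M2..M4: k=2: 0+68+8·17·2=340; k=3: 272+0+8·2·2=304 → min 304 | M3..M5: k=3: 0+16+17·2·4=152; k=4: 68+0+17·2·4=204 → min 152.
Length 4: M1..M4: k=1: 0+304+14·8·2=528; k=2: 1904+68+14·17·2=2448; k=3: 496+0+14·2·2=552 → min 528 | M2..M5: k=2: 0+152+8·17·4=696; k=3: 272+16+8·2·4=352; k=4: 304+0+8·2·4=368 → min 352.
Length 5: M1..M5: k=1: 0+352+14·8·4=800; k=2: 1904+152+14·17·4=3008; k=3: 496+16+14·2·4=624; k=4: 528+0+14·2·4=640 → min 624.
Optimal parenthesization: ((M1(M2M3))(M4M5)) with cost 624.

624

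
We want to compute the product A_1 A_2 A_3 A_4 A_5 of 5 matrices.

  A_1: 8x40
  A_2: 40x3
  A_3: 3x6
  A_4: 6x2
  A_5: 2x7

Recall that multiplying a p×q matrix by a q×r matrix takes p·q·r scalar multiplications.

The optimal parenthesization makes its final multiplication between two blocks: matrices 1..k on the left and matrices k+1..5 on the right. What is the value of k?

Adjacent pairs: A_1A_2 = 8·40·3 = 960; A_2A_3 = 40·3·6 = 720; A_3A_4 = 3·6·2 = 36; A_4A_5 = 6·2·7 = 84.
Length 3: A_1..A_3: k=1: 0+720+8·40·6=2640; k=2: 960+0+8·3·6=1104 → min 1104 | A_2..A_4: k=2: 0+36+40·3·2=276; k=3: 720+0+40·6·2=1200 → min 276 | A_3..A_5: k=3: 0+84+3·6·7=210; k=4: 36+0+3·2·7=78 → min 78.
Length 4: A_1..A_4: k=1: 0+276+8·40·2=916; k=2: 960+36+8·3·2=1044; k=3: 1104+0+8·6·2=1200 → min 916 | A_2..A_5: k=2: 0+78+40·3·7=918; k=3: 720+84+40·6·7=2484; k=4: 276+0+40·2·7=836 → min 836.
Top-level splits: k=1: (A_1..A_1)·(A_2..A_5) → 0+836+8·40·7 = 3076; k=2: (A_1..A_2)·(A_3..A_5) → 960+78+8·3·7 = 1206; k=3: (A_1..A_3)·(A_4..A_5) → 1104+84+8·6·7 = 1524; k=4: (A_1..A_4)·(A_5..A_5) → 916+0+8·2·7 = 1028.
Best split is after A_4, i.e. k = 4.

4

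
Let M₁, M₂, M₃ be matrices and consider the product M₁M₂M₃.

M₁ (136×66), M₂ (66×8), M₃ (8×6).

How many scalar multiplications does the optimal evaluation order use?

57024

Order (M₁(M₂M₃)): (M₂M₃): 66×8 by 8×6 → 66×6, cost 66·8·6 = 3168; (M₁(M₂M₃)): 136×66 by 66×6 → 136×6, cost 136·66·6 = 53856; cumulative 57024. Total 57024.
Order ((M₁M₂)M₃): (M₁M₂): 136×66 by 66×8 → 136×8, cost 136·66·8 = 71808; ((M₁M₂)M₃): 136×8 by 8×6 → 136×6, cost 136·8·6 = 6528; cumulative 78336. Total 78336.
Minimum: 57024.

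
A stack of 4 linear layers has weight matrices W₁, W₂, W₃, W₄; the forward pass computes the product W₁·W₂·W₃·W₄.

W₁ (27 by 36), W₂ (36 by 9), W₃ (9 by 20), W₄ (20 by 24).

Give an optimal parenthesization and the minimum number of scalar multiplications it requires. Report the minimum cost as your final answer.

Adjacent pairs: W₁W₂ = 27·36·9 = 8748; W₂W₃ = 36·9·20 = 6480; W₃W₄ = 9·20·24 = 4320.
Length 3: W₁..W₃: k=1: 0+6480+27·36·20=25920; k=2: 8748+0+27·9·20=13608 → min 13608 | W₂..W₄: k=2: 0+4320+36·9·24=12096; k=3: 6480+0+36·20·24=23760 → min 12096.
Length 4: W₁..W₄: k=1: 0+12096+27·36·24=35424; k=2: 8748+4320+27·9·24=18900; k=3: 13608+0+27·20·24=26568 → min 18900.
Optimal parenthesization: ((W₁·W₂)·(W₃·W₄)) with cost 18900.

18900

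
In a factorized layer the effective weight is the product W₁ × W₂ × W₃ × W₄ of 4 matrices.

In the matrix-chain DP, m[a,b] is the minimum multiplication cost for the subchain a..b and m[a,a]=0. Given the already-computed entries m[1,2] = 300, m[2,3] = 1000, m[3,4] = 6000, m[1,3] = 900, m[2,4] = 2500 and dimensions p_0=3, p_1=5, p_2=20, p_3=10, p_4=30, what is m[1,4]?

m[1,4] = min over k∈[1,3] of m[1,k]+m[k+1,4]+p_{0}·p_k·p_{4}.
k=1: 0 + 2500 + 3·5·30 = 2950; k=2: 300 + 6000 + 3·20·30 = 8100; k=3: 900 + 0 + 3·10·30 = 1800.
Minimum: 1800 at k=3.

1800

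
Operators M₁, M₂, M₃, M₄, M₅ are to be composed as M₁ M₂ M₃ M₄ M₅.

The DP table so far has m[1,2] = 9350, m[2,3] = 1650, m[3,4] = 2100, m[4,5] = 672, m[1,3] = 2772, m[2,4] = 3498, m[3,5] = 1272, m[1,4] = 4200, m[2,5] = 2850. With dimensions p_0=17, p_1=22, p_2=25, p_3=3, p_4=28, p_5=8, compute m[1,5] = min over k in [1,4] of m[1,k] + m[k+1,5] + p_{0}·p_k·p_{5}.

3852

m[1,5] = min over k∈[1,4] of m[1,k]+m[k+1,5]+p_{0}·p_k·p_{5}.
k=1: 0 + 2850 + 17·22·8 = 5842; k=2: 9350 + 1272 + 17·25·8 = 14022; k=3: 2772 + 672 + 17·3·8 = 3852; k=4: 4200 + 0 + 17·28·8 = 8008.
Minimum: 3852 at k=3.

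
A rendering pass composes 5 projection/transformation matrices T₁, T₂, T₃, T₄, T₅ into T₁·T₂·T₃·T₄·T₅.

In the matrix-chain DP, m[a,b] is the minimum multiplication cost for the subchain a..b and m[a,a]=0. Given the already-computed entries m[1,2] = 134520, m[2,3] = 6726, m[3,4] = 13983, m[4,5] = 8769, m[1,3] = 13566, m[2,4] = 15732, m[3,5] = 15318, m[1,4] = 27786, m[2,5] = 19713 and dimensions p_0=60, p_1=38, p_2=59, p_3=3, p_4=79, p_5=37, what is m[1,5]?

m[1,5] = min over k∈[1,4] of m[1,k]+m[k+1,5]+p_{0}·p_k·p_{5}.
k=1: 0 + 19713 + 60·38·37 = 104073; k=2: 134520 + 15318 + 60·59·37 = 280818; k=3: 13566 + 8769 + 60·3·37 = 28995; k=4: 27786 + 0 + 60·79·37 = 203166.
Minimum: 28995 at k=3.

28995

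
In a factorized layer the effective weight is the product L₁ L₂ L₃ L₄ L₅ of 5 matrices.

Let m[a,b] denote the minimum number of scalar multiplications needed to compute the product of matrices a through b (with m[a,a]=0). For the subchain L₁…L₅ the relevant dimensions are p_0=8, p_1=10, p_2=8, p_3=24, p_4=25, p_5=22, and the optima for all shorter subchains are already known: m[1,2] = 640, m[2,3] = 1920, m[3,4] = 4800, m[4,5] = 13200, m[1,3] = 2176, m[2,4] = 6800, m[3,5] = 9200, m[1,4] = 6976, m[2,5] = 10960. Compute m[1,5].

11248

m[1,5] = min over k∈[1,4] of m[1,k]+m[k+1,5]+p_{0}·p_k·p_{5}.
k=1: 0 + 10960 + 8·10·22 = 12720; k=2: 640 + 9200 + 8·8·22 = 11248; k=3: 2176 + 13200 + 8·24·22 = 19600; k=4: 6976 + 0 + 8·25·22 = 11376.
Minimum: 11248 at k=2.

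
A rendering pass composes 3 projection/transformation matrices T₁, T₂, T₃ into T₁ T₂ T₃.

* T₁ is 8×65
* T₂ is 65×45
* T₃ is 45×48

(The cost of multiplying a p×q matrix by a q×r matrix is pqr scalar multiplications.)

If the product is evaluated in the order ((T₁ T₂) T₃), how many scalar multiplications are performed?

(T₁ T₂): 8×65 by 65×45 → 8×45, cost 8·65·45 = 23400
((T₁ T₂) T₃): 8×45 by 45×48 → 8×48, cost 8·45·48 = 17280; cumulative 40680
Total: 40680 scalar multiplications.

40680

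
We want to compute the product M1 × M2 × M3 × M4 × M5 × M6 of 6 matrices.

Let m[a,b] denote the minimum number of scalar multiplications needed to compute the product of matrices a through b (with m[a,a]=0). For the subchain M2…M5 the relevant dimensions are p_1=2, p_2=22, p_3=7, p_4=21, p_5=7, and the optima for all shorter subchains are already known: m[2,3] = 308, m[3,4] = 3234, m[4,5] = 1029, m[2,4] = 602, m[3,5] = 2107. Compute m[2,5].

m[2,5] = min over k∈[2,4] of m[2,k]+m[k+1,5]+p_{1}·p_k·p_{5}.
k=2: 0 + 2107 + 2·22·7 = 2415; k=3: 308 + 1029 + 2·7·7 = 1435; k=4: 602 + 0 + 2·21·7 = 896.
Minimum: 896 at k=4.

896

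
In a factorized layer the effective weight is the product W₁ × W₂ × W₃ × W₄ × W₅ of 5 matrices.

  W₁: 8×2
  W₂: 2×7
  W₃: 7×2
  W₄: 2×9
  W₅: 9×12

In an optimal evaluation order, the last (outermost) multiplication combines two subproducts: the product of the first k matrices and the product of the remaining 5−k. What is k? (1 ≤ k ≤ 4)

Adjacent pairs: W₁W₂ = 8·2·7 = 112; W₂W₃ = 2·7·2 = 28; W₃W₄ = 7·2·9 = 126; W₄W₅ = 2·9·12 = 216.
Length 3: W₁..W₃: k=1: 0+28+8·2·2=60; k=2: 112+0+8·7·2=224 → min 60 | W₂..W₄: k=2: 0+126+2·7·9=252; k=3: 28+0+2·2·9=64 → min 64 | W₃..W₅: k=3: 0+216+7·2·12=384; k=4: 126+0+7·9·12=882 → min 384.
Length 4: W₁..W₄: k=1: 0+64+8·2·9=208; k=2: 112+126+8·7·9=742; k=3: 60+0+8·2·9=204 → min 204 | W₂..W₅: k=2: 0+384+2·7·12=552; k=3: 28+216+2·2·12=292; k=4: 64+0+2·9·12=280 → min 280.
Top-level splits: k=1: (W₁..W₁)·(W₂..W₅) → 0+280+8·2·12 = 472; k=2: (W₁..W₂)·(W₃..W₅) → 112+384+8·7·12 = 1168; k=3: (W₁..W₃)·(W₄..W₅) → 60+216+8·2·12 = 468; k=4: (W₁..W₄)·(W₅..W₅) → 204+0+8·9·12 = 1068.
Best split is after W₃, i.e. k = 3.

3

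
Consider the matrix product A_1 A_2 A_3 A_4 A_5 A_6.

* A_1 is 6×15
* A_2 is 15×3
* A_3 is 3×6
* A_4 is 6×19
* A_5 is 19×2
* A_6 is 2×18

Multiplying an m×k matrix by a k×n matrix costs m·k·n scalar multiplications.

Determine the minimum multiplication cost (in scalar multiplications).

Adjacent pairs: A_1A_2 = 6·15·3 = 270; A_2A_3 = 15·3·6 = 270; A_3A_4 = 3·6·19 = 342; A_4A_5 = 6·19·2 = 228; A_5A_6 = 19·2·18 = 684.
Length 3: A_1..A_3: k=1: 0+270+6·15·6=810; k=2: 270+0+6·3·6=378 → min 378 | A_2..A_4: k=2: 0+342+15·3·19=1197; k=3: 270+0+15·6·19=1980 → min 1197 | A_3..A_5: k=3: 0+228+3·6·2=264; k=4: 342+0+3·19·2=456 → min 264 | A_4..A_6: k=4: 0+684+6·19·18=2736; k=5: 228+0+6·2·18=444 → min 444.
Length 4: A_1..A_4: k=1: 0+1197+6·15·19=2907; k=2: 270+342+6·3·19=954; k=3: 378+0+6·6·19=1062 → min 954 | A_2..A_5: k=2: 0+264+15·3·2=354; k=3: 270+228+15·6·2=678; k=4: 1197+0+15·19·2=1767 → min 354 | A_3..A_6: k=3: 0+444+3·6·18=768; k=4: 342+684+3·19·18=2052; k=5: 264+0+3·2·18=372 → min 372.
Length 5: A_1..A_5: k=1: 0+354+6·15·2=534; k=2: 270+264+6·3·2=570; k=3: 378+228+6·6·2=678; k=4: 954+0+6·19·2=1182 → min 534 | A_2..A_6: k=2: 0+372+15·3·18=1182; k=3: 270+444+15·6·18=2334; k=4: 1197+684+15·19·18=7011; k=5: 354+0+15·2·18=894 → min 894.
Length 6: A_1..A_6: k=1: 0+894+6·15·18=2514; k=2: 270+372+6·3·18=966; k=3: 378+444+6·6·18=1470; k=4: 954+684+6·19·18=3690; k=5: 534+0+6·2·18=750 → min 750.
Optimal order: ((A_1 (A_2 (A_3 (A_4 A_5)))) A_6) with cost 750.

750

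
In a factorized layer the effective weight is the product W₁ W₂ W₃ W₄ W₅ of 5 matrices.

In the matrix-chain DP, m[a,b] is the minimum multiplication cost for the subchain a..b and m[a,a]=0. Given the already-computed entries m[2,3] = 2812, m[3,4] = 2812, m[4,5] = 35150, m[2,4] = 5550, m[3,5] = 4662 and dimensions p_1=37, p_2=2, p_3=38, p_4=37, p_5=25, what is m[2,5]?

6512

m[2,5] = min over k∈[2,4] of m[2,k]+m[k+1,5]+p_{1}·p_k·p_{5}.
k=2: 0 + 4662 + 37·2·25 = 6512; k=3: 2812 + 35150 + 37·38·25 = 73112; k=4: 5550 + 0 + 37·37·25 = 39775.
Minimum: 6512 at k=2.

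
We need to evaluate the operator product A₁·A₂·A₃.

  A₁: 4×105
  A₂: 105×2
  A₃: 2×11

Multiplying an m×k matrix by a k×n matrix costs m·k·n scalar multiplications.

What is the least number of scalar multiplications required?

928

Order (A₁·(A₂·A₃)): (A₂·A₃): 105×2 by 2×11 → 105×11, cost 105·2·11 = 2310; (A₁·(A₂·A₃)): 4×105 by 105×11 → 4×11, cost 4·105·11 = 4620; cumulative 6930. Total 6930.
Order ((A₁·A₂)·A₃): (A₁·A₂): 4×105 by 105×2 → 4×2, cost 4·105·2 = 840; ((A₁·A₂)·A₃): 4×2 by 2×11 → 4×11, cost 4·2·11 = 88; cumulative 928. Total 928.
Minimum: 928.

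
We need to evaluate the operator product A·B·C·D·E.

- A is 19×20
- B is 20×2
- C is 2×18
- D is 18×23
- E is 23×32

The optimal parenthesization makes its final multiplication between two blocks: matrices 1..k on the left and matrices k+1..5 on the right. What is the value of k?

2

Adjacent pairs: AB = 19·20·2 = 760; BC = 20·2·18 = 720; CD = 2·18·23 = 828; DE = 18·23·32 = 13248.
Length 3: A..C: k=1: 0+720+19·20·18=7560; k=2: 760+0+19·2·18=1444 → min 1444 | B..D: k=2: 0+828+20·2·23=1748; k=3: 720+0+20·18·23=9000 → min 1748 | C..E: k=3: 0+13248+2·18·32=14400; k=4: 828+0+2·23·32=2300 → min 2300.
Length 4: A..D: k=1: 0+1748+19·20·23=10488; k=2: 760+828+19·2·23=2462; k=3: 1444+0+19·18·23=9310 → min 2462 | B..E: k=2: 0+2300+20·2·32=3580; k=3: 720+13248+20·18·32=25488; k=4: 1748+0+20·23·32=16468 → min 3580.
Top-level splits: k=1: (A..A)·(B..E) → 0+3580+19·20·32 = 15740; k=2: (A..B)·(C..E) → 760+2300+19·2·32 = 4276; k=3: (A..C)·(D..E) → 1444+13248+19·18·32 = 25636; k=4: (A..D)·(E..E) → 2462+0+19·23·32 = 16446.
Best split is after B, i.e. k = 2.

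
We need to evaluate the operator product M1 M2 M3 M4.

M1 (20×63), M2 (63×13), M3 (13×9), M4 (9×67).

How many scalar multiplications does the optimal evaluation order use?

Adjacent pairs: M1M2 = 20·63·13 = 16380; M2M3 = 63·13·9 = 7371; M3M4 = 13·9·67 = 7839.
Length 3: M1..M3: k=1: 0+7371+20·63·9=18711; k=2: 16380+0+20·13·9=18720 → min 18711 | M2..M4: k=2: 0+7839+63·13·67=62712; k=3: 7371+0+63·9·67=45360 → min 45360.
Length 4: M1..M4: k=1: 0+45360+20·63·67=129780; k=2: 16380+7839+20·13·67=41639; k=3: 18711+0+20·9·67=30771 → min 30771.
Optimal order: ((M1 (M2 M3)) M4) with cost 30771.

30771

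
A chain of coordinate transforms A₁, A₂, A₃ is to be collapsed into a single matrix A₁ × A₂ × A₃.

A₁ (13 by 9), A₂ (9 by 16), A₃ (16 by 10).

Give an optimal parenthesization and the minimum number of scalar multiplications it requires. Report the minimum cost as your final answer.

2610

(A₁ × (A₂ × A₃)): cost 2610.
((A₁ × A₂) × A₃): cost 3952.
Optimal: (A₁ × (A₂ × A₃)) with cost 2610.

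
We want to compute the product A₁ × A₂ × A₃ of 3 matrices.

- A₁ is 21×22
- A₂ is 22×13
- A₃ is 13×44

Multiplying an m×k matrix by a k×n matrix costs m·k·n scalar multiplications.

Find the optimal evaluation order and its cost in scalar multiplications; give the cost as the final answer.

18018

(A₁ × (A₂ × A₃)): cost 32912.
((A₁ × A₂) × A₃): cost 18018.
Optimal: ((A₁ × A₂) × A₃) with cost 18018.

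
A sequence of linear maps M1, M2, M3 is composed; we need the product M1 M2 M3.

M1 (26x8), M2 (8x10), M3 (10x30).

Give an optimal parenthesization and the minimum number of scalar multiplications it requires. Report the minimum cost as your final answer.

(M1 (M2 M3)): cost 8640.
((M1 M2) M3): cost 9880.
Optimal: (M1 (M2 M3)) with cost 8640.

8640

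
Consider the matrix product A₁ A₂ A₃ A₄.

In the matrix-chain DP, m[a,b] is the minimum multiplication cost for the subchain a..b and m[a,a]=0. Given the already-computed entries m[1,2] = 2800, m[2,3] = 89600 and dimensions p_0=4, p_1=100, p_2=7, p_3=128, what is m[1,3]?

m[1,3] = min over k∈[1,2] of m[1,k]+m[k+1,3]+p_{0}·p_k·p_{3}.
k=1: 0 + 89600 + 4·100·128 = 140800; k=2: 2800 + 0 + 4·7·128 = 6384.
Minimum: 6384 at k=2.

6384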